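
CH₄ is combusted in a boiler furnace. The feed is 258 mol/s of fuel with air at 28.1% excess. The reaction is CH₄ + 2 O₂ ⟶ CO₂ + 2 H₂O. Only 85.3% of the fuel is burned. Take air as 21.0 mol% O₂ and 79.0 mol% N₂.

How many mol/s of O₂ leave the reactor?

Stoichiometric O₂ = 2 × 258 = 516 mol/s; O₂ fed = 516 × 1.281 = 661 mol/s.
N₂ fed = 661 × 79/21 = 2487 mol/s.
Fuel reacted = 0.853 × 258 → ξ = 220.1 mol/s.
Outlet (n = n₀ + ν ξ):
  CH₄: 258 − 1(220.1) = 37.93
  O₂: 661 − 2(220.1) = 220.8
  N₂: 2487 (inert)
  CO₂: 0 + 1(220.1) = 220.1
  H₂O: 0 + 2(220.1) = 440.1

221 mol/s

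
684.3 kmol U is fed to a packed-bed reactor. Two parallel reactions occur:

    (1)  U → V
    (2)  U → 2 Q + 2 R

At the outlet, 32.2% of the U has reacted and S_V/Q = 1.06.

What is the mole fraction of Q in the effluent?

Conversion of U: U consumed = 0.322 × 684.3 = 220.3 kmol = 1ξ₁ + 1ξ₂.
Selectivity: 1ξ₁ / (2ξ₂) = 1.06 → ξ₁ = 2.12 ξ₂.
Substitute: (1·2.12 + 1) ξ₂ = 220.3 → ξ₂ = 70.62 kmol, ξ₁ = 149.7 kmol.
Outlet amounts (n = n₀ + Σ ν·ξ):
  U: 684.3 − 1(149.7) − 1(70.62) = 464
  V: 0 + 1(149.7) = 149.7
  Q: 0 + 2(70.62) = 141.2
  R: 0 + 2(70.62) = 141.2
Total out = 896.2 kmol; y_Q = 141.2 / 896.2 = 0.1576.

0.158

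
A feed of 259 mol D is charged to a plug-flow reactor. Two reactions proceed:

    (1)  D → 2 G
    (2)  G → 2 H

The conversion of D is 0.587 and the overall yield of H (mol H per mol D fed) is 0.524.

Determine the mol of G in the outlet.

236 mol

Conversion of D: D consumed = 1ξ₁ = 0.587 × 259 → ξ₁ = 152 mol.
Yield of H: 2ξ₂ / 259 = 0.524 → ξ₂ = 67.86 mol.
Outlet amounts (n = n₀ + Σ ν·ξ):
  D: 259 − 1(152) = 107
  G: 0 + 2(152) − 1(67.86) = 236.2
  H: 0 + 2(67.86) = 135.7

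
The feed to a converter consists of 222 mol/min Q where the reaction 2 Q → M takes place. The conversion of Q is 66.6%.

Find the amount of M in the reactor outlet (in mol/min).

73.9 mol/min

Q reacted = 0.666 × 222 = 147.9 mol/min; ν_Q = −2, so ξ = 147.9/2 = 73.93 mol/min.
Outlet amounts (n = n₀ + ν ξ):
  Q: 222 − 2(73.93) = 74.15
  M: 0 + 1(73.93) = 73.93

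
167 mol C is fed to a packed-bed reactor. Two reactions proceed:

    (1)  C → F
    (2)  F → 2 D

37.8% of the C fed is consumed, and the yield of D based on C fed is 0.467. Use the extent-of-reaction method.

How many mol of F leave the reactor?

24.1 mol

Conversion of C: C consumed = 1ξ₁ = 0.378 × 167 → ξ₁ = 63.13 mol.
Yield of D: 2ξ₂ / 167 = 0.467 → ξ₂ = 38.99 mol.
Outlet amounts (n = n₀ + Σ ν·ξ):
  C: 167 − 1(63.13) = 103.9
  F: 0 + 1(63.13) − 1(38.99) = 24.13
  D: 0 + 2(38.99) = 77.99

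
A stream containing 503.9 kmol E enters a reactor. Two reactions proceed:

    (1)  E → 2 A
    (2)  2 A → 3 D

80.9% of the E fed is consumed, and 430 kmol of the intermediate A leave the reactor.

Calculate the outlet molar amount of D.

578 kmol

Conversion of E: E consumed = 1ξ₁ = 0.809 × 503.9 → ξ₁ = 407.7 kmol.
A balance: n_A = 0 + 2ξ₁ − 2ξ₂ = 430 → ξ₂ = (2·407.7 − 430)/2 = 192.7 kmol.
Outlet amounts (n = n₀ + Σ ν·ξ):
  E: 503.9 − 1(407.7) = 96.24
  A: 0 + 2(407.7) − 2(192.7) = 430
  D: 0 + 3(192.7) = 578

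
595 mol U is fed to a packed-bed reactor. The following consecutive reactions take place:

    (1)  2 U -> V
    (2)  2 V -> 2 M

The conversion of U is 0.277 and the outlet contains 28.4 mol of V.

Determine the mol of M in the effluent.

54 mol

Conversion of U: U consumed = 2ξ₁ = 0.277 × 595 → ξ₁ = 82.41 mol.
V balance: n_V = 0 + 1ξ₁ − 2ξ₂ = 28.4 → ξ₂ = (1·82.41 − 28.4)/2 = 27 mol.
Outlet amounts (n = n₀ + Σ ν·ξ):
  U: 595 − 2(82.41) = 430.2
  V: 0 + 1(82.41) − 2(27) = 28.4
  M: 0 + 2(27) = 54.01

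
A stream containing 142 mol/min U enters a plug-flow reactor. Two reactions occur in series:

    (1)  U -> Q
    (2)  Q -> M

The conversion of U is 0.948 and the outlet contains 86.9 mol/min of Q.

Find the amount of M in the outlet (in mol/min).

Conversion of U: U consumed = 1ξ₁ = 0.948 × 142 → ξ₁ = 134.6 mol/min.
Q balance: n_Q = 0 + 1ξ₁ − 1ξ₂ = 86.9 → ξ₂ = (1·134.6 − 86.9)/1 = 47.72 mol/min.
Outlet amounts (n = n₀ + Σ ν·ξ):
  U: 142 − 1(134.6) = 7.384
  Q: 0 + 1(134.6) − 1(47.72) = 86.9
  M: 0 + 1(47.72) = 47.72

47.7 mol/min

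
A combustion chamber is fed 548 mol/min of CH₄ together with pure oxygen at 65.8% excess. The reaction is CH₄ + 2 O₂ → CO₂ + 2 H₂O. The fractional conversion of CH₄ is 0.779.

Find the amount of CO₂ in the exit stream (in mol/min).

427 mol/min

Stoichiometric O₂ = 2 × 548 = 1096 mol/min; O₂ fed = 1096 × 1.658 = 1817 mol/min.
Fuel reacted = 0.779 × 548 → ξ = 426.9 mol/min.
Outlet (n = n₀ + ν ξ):
  CH₄: 548 − 1(426.9) = 121.1
  O₂: 1817 − 2(426.9) = 963.4
  CO₂: 0 + 1(426.9) = 426.9
  H₂O: 0 + 2(426.9) = 853.8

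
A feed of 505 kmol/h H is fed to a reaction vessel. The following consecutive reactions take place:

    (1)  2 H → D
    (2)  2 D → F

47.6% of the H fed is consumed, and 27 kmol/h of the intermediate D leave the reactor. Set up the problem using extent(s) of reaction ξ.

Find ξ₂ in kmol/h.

ξ₂ = 46.6 kmol/h

Conversion of H: H consumed = 2ξ₁ = 0.476 × 505 → ξ₁ = 120.2 kmol/h.
D balance: n_D = 0 + 1ξ₁ − 2ξ₂ = 27 → ξ₂ = (1·120.2 − 27)/2 = 46.59 kmol/h.
Outlet amounts (n = n₀ + Σ ν·ξ):
  H: 505 − 2(120.2) = 264.6
  D: 0 + 1(120.2) − 2(46.59) = 27
  F: 0 + 1(46.59) = 46.59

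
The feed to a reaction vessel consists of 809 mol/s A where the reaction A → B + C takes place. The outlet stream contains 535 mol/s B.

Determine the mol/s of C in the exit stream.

For B: n = n₀ + 1ξ → 535 = 0 + 1ξ, giving ξ = 535 mol/s.
Outlet amounts (n = n₀ + ν ξ):
  A: 809 − 1(535) = 274
  B: 0 + 1(535) = 535
  C: 0 + 1(535) = 535

535 mol/s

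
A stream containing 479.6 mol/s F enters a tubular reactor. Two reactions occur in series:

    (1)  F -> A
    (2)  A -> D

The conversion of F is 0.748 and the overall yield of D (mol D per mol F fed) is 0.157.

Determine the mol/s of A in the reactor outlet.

283 mol/s

Conversion of F: F consumed = 1ξ₁ = 0.748 × 479.6 → ξ₁ = 358.7 mol/s.
Yield of D: 1ξ₂ / 479.6 = 0.157 → ξ₂ = 75.3 mol/s.
Outlet amounts (n = n₀ + Σ ν·ξ):
  F: 479.6 − 1(358.7) = 120.9
  A: 0 + 1(358.7) − 1(75.3) = 283.4
  D: 0 + 1(75.3) = 75.3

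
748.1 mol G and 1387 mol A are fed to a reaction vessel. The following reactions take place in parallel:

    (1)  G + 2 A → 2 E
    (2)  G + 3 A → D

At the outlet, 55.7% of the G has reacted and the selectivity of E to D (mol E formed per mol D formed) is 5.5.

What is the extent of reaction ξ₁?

ξ₁ = 306 mol

Conversion of G: G consumed = 0.557 × 748.1 = 416.7 mol = 1ξ₁ + 1ξ₂.
Selectivity: 2ξ₁ / (1ξ₂) = 5.5 → ξ₁ = 2.75 ξ₂.
Substitute: (1·2.75 + 1) ξ₂ = 416.7 → ξ₂ = 111.1 mol, ξ₁ = 305.6 mol.
Outlet amounts (n = n₀ + Σ ν·ξ):
  G: 748.1 − 1(305.6) − 1(111.1) = 331.4
  A: 1387 − 2(305.6) − 3(111.1) = 442.5
  E: 0 + 2(305.6) = 611.1
  D: 0 + 1(111.1) = 111.1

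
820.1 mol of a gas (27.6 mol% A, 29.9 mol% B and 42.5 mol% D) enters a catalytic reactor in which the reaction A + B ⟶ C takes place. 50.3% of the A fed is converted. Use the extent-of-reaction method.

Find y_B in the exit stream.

A reacted = 0.503 × 226.3 = 113.9 mol; ν_A = −1, so ξ = 113.9/1 = 113.9 mol.
Outlet amounts (n = n₀ + ν ξ):
  A: 226.3 − 1(113.9) = 112.5
  B: 245.2 − 1(113.9) = 131.4
  C: 0 + 1(113.9) = 113.9
  D: 348.5 (inert)
Total out = 706.2 mol; y_B = 131.4 / 706.2 = 0.186.

0.186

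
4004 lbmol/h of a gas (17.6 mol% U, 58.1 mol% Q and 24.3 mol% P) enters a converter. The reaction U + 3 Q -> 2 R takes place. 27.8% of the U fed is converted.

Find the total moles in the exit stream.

3610 lbmol/h

U reacted = 0.278 × 704.7 = 195.9 lbmol/h; ν_U = −1, so ξ = 195.9/1 = 195.9 lbmol/h.
Outlet amounts (n = n₀ + ν ξ):
  U: 704.7 − 1(195.9) = 508.8
  Q: 2326 − 3(195.9) = 1739
  R: 0 + 2(195.9) = 391.8
  P: 973 (inert)
Total out = 508.8 + 1739 + 391.8 + 973 = 3612 lbmol/h.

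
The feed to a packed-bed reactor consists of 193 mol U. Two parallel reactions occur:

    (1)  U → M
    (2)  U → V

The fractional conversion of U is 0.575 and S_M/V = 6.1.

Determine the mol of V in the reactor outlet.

Conversion of U: U consumed = 0.575 × 193 = 111 mol = 1ξ₁ + 1ξ₂.
Selectivity: 1ξ₁ / (1ξ₂) = 6.1 → ξ₁ = 6.1 ξ₂.
Substitute: (1·6.1 + 1) ξ₂ = 111 → ξ₂ = 15.63 mol, ξ₁ = 95.34 mol.
Outlet amounts (n = n₀ + Σ ν·ξ):
  U: 193 − 1(95.34) − 1(15.63) = 82.02
  M: 0 + 1(95.34) = 95.34
  V: 0 + 1(15.63) = 15.63

15.6 mol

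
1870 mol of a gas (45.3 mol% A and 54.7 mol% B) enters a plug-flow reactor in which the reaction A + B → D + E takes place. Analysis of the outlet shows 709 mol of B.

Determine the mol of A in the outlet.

For B: n = n₀ − 1ξ → 709 = 1023 − 1ξ, giving ξ = 313.9 mol.
Outlet amounts (n = n₀ + ν ξ):
  A: 847.1 − 1(313.9) = 533.2
  B: 1023 − 1(313.9) = 709
  D: 0 + 1(313.9) = 313.9
  E: 0 + 1(313.9) = 313.9

533 mol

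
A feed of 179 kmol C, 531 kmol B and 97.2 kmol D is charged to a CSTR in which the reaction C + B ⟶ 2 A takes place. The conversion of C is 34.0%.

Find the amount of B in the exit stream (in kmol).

C reacted = 0.34 × 179 = 60.86 kmol; ν_C = −1, so ξ = 60.86/1 = 60.86 kmol.
Outlet amounts (n = n₀ + ν ξ):
  C: 179 − 1(60.86) = 118.1
  B: 531 − 1(60.86) = 470.1
  A: 0 + 2(60.86) = 121.7
  D: 97.2 (inert)

470 kmol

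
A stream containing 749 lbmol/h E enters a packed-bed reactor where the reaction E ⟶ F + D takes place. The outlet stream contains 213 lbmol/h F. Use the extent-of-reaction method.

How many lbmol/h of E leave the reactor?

For F: n = n₀ + 1ξ → 213 = 0 + 1ξ, giving ξ = 213 lbmol/h.
Outlet amounts (n = n₀ + ν ξ):
  E: 749 − 1(213) = 536
  F: 0 + 1(213) = 213
  D: 0 + 1(213) = 213

536 lbmol/h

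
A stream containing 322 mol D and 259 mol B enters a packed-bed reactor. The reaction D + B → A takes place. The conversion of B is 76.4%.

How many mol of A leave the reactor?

B reacted = 0.764 × 259 = 197.9 mol; ν_B = −1, so ξ = 197.9/1 = 197.9 mol.
Outlet amounts (n = n₀ + ν ξ):
  D: 322 − 1(197.9) = 124.1
  B: 259 − 1(197.9) = 61.12
  A: 0 + 1(197.9) = 197.9

198 mol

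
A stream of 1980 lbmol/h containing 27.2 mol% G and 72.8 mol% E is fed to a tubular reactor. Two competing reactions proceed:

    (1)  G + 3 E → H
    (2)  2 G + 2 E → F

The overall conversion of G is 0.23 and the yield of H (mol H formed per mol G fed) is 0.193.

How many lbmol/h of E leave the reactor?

Yield of H: 1ξ₁ / 538.6 = 0.193 → ξ₁ = 103.9 lbmol/h.
Conversion of G: 1ξ₁ + 2ξ₂ = 0.23 × 538.6 = 123.9 → ξ₂ = 9.963 lbmol/h.
Outlet amounts (n = n₀ + Σ ν·ξ):
  G: 538.6 − 1(103.9) − 2(9.963) = 414.7
  E: 1441 − 3(103.9) − 2(9.963) = 1110
  H: 0 + 1(103.9) = 103.9
  F: 0 + 1(9.963) = 9.963

1110 lbmol/h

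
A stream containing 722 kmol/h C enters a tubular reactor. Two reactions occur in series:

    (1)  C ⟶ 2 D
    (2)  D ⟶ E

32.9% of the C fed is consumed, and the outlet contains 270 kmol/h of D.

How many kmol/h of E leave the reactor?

Conversion of C: C consumed = 1ξ₁ = 0.329 × 722 → ξ₁ = 237.5 kmol/h.
D balance: n_D = 0 + 2ξ₁ − 1ξ₂ = 270 → ξ₂ = (2·237.5 − 270)/1 = 205.1 kmol/h.
Outlet amounts (n = n₀ + Σ ν·ξ):
  C: 722 − 1(237.5) = 484.5
  D: 0 + 2(237.5) − 1(205.1) = 270
  E: 0 + 1(205.1) = 205.1

205 kmol/h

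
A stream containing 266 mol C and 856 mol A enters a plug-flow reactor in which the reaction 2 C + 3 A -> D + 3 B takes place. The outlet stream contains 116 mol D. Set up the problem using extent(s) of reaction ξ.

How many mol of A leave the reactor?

508 mol

For D: n = n₀ + 1ξ → 116 = 0 + 1ξ, giving ξ = 116 mol.
Outlet amounts (n = n₀ + ν ξ):
  C: 266 − 2(116) = 34
  A: 856 − 3(116) = 508
  D: 0 + 1(116) = 116
  B: 0 + 3(116) = 348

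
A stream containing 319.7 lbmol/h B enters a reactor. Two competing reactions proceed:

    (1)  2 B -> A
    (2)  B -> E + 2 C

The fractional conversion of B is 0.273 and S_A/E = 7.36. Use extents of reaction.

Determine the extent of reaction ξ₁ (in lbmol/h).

Conversion of B: B consumed = 0.273 × 319.7 = 87.28 lbmol/h = 2ξ₁ + 1ξ₂.
Selectivity: 1ξ₁ / (1ξ₂) = 7.36 → ξ₁ = 7.36 ξ₂.
Substitute: (2·7.36 + 1) ξ₂ = 87.28 → ξ₂ = 5.552 lbmol/h, ξ₁ = 40.86 lbmol/h.
Outlet amounts (n = n₀ + Σ ν·ξ):
  B: 319.7 − 2(40.86) − 1(5.552) = 232.4
  A: 0 + 1(40.86) = 40.86
  E: 0 + 1(5.552) = 5.552
  C: 0 + 2(5.552) = 11.1

ξ₁ = 40.9 lbmol/h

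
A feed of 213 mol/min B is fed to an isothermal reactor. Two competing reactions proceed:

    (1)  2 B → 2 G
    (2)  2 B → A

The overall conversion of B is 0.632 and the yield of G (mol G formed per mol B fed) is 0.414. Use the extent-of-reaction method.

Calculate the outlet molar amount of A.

Yield of G: 2ξ₁ / 213 = 0.414 → ξ₁ = 44.09 mol/min.
Conversion of B: 2ξ₁ + 2ξ₂ = 0.632 × 213 = 134.6 → ξ₂ = 23.22 mol/min.
Outlet amounts (n = n₀ + Σ ν·ξ):
  B: 213 − 2(44.09) − 2(23.22) = 78.38
  G: 0 + 2(44.09) = 88.18
  A: 0 + 1(23.22) = 23.22

23.2 mol/min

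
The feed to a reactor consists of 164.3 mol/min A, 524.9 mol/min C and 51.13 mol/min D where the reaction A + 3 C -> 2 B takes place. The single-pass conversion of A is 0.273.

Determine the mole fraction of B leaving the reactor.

0.138

A reacted = 0.273 × 164.3 = 44.85 mol/min; ν_A = −1, so ξ = 44.85/1 = 44.85 mol/min.
Outlet amounts (n = n₀ + ν ξ):
  A: 164.3 − 1(44.85) = 119.4
  C: 524.9 − 3(44.85) = 390.3
  B: 0 + 2(44.85) = 89.71
  D: 51.13 (inert)
Total out = 650.6 mol/min; y_B = 89.71 / 650.6 = 0.1379.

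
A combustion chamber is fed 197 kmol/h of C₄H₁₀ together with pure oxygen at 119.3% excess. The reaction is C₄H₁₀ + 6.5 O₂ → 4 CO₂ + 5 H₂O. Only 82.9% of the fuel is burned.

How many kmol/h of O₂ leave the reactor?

1750 kmol/h

Stoichiometric O₂ = 6.5 × 197 = 1280 kmol/h; O₂ fed = 1280 × 2.193 = 2808 kmol/h.
Fuel reacted = 0.829 × 197 → ξ = 163.3 kmol/h.
Outlet (n = n₀ + ν ξ):
  C₄H₁₀: 197 − 1(163.3) = 33.69
  O₂: 2808 − 6.5(163.3) = 1747
  CO₂: 0 + 4(163.3) = 653.3
  H₂O: 0 + 5(163.3) = 816.6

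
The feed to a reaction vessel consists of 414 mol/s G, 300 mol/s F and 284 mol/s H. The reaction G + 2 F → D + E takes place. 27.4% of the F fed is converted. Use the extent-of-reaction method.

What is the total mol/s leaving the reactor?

F reacted = 0.274 × 300 = 82.2 mol/s; ν_F = −2, so ξ = 82.2/2 = 41.1 mol/s.
Outlet amounts (n = n₀ + ν ξ):
  G: 414 − 1(41.1) = 372.9
  F: 300 − 2(41.1) = 217.8
  D: 0 + 1(41.1) = 41.1
  E: 0 + 1(41.1) = 41.1
  H: 284 (inert)
Total out = 372.9 + 217.8 + 41.1 + 41.1 + 284 = 956.9 mol/s.

957 mol/s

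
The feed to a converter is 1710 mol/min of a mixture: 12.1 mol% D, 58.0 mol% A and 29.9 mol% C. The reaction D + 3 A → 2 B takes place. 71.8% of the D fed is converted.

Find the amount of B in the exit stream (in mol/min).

D reacted = 0.718 × 206.9 = 148.6 mol/min; ν_D = −1, so ξ = 148.6/1 = 148.6 mol/min.
Outlet amounts (n = n₀ + ν ξ):
  D: 206.9 − 1(148.6) = 58.35
  A: 991.8 − 3(148.6) = 546.1
  B: 0 + 2(148.6) = 297.1
  C: 511.3 (inert)

297 mol/min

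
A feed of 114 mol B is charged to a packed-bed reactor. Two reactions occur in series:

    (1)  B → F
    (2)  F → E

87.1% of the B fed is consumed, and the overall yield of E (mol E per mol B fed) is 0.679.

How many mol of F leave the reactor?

Conversion of B: B consumed = 1ξ₁ = 0.871 × 114 → ξ₁ = 99.29 mol.
Yield of E: 1ξ₂ / 114 = 0.679 → ξ₂ = 77.41 mol.
Outlet amounts (n = n₀ + Σ ν·ξ):
  B: 114 − 1(99.29) = 14.71
  F: 0 + 1(99.29) − 1(77.41) = 21.89
  E: 0 + 1(77.41) = 77.41

21.9 mol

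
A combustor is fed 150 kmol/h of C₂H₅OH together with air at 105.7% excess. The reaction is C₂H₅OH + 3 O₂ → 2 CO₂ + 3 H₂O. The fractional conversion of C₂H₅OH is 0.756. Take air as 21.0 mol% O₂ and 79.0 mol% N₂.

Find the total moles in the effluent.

Stoichiometric O₂ = 3 × 150 = 450 kmol/h; O₂ fed = 450 × 2.057 = 925.6 kmol/h.
N₂ fed = 925.6 × 79/21 = 3482 kmol/h.
Fuel reacted = 0.756 × 150 → ξ = 113.4 kmol/h.
Outlet (n = n₀ + ν ξ):
  C₂H₅OH: 150 − 1(113.4) = 36.6
  O₂: 925.6 − 3(113.4) = 585.4
  N₂: 3482 (inert)
  CO₂: 0 + 2(113.4) = 226.8
  H₂O: 0 + 3(113.4) = 340.2
Total out = 36.6 + 585.4 + 3482 + 226.8 + 340.2 = 4671 kmol/h.

4670 kmol/h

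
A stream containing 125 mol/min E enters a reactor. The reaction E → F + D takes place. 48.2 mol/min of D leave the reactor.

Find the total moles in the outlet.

For D: n = n₀ + 1ξ → 48.2 = 0 + 1ξ, giving ξ = 48.2 mol/min.
Outlet amounts (n = n₀ + ν ξ):
  E: 125 − 1(48.2) = 76.8
  F: 0 + 1(48.2) = 48.2
  D: 0 + 1(48.2) = 48.2
Total out = 76.8 + 48.2 + 48.2 = 173.2 mol/min.

173 mol/min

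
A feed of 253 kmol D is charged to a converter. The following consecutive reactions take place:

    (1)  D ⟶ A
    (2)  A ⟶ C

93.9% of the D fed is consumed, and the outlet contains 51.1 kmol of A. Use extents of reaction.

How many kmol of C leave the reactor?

Conversion of D: D consumed = 1ξ₁ = 0.939 × 253 → ξ₁ = 237.6 kmol.
A balance: n_A = 0 + 1ξ₁ − 1ξ₂ = 51.1 → ξ₂ = (1·237.6 − 51.1)/1 = 186.5 kmol.
Outlet amounts (n = n₀ + Σ ν·ξ):
  D: 253 − 1(237.6) = 15.43
  A: 0 + 1(237.6) − 1(186.5) = 51.1
  C: 0 + 1(186.5) = 186.5

186 kmol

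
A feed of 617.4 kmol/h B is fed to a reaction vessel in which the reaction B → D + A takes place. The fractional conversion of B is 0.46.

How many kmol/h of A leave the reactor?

284 kmol/h

B reacted = 0.46 × 617.4 = 284 kmol/h; ν_B = −1, so ξ = 284/1 = 284 kmol/h.
Outlet amounts (n = n₀ + ν ξ):
  B: 617.4 − 1(284) = 333.4
  D: 0 + 1(284) = 284
  A: 0 + 1(284) = 284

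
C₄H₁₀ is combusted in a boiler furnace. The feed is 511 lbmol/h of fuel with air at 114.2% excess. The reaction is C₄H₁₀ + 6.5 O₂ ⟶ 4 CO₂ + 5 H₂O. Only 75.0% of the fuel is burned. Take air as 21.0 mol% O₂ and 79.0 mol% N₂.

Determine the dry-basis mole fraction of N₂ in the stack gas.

Stoichiometric O₂ = 6.5 × 511 = 3322 lbmol/h; O₂ fed = 3322 × 2.142 = 7115 lbmol/h.
N₂ fed = 7115 × 79/21 = 26760 lbmol/h.
Fuel reacted = 0.75 × 511 → ξ = 383.2 lbmol/h.
Outlet (n = n₀ + ν ξ):
  C₄H₁₀: 511 − 1(383.2) = 127.8
  O₂: 7115 − 6.5(383.2) = 4624
  N₂: 26760 (inert)
  CO₂: 0 + 4(383.2) = 1533
  H₂O: 0 + 5(383.2) = 1916
Dry total = 33050 lbmol/h; y_N₂ (dry) = 26760 / 33050 = 0.8098.

0.81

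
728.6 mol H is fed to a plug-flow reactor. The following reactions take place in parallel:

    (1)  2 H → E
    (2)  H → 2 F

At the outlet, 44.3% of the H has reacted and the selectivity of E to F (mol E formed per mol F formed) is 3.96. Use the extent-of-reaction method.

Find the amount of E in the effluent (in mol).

Conversion of H: H consumed = 0.443 × 728.6 = 322.8 mol = 2ξ₁ + 1ξ₂.
Selectivity: 1ξ₁ / (2ξ₂) = 3.96 → ξ₁ = 7.92 ξ₂.
Substitute: (2·7.92 + 1) ξ₂ = 322.8 → ξ₂ = 19.17 mol, ξ₁ = 151.8 mol.
Outlet amounts (n = n₀ + Σ ν·ξ):
  H: 728.6 − 2(151.8) − 1(19.17) = 405.8
  E: 0 + 1(151.8) = 151.8
  F: 0 + 2(19.17) = 38.33

152 mol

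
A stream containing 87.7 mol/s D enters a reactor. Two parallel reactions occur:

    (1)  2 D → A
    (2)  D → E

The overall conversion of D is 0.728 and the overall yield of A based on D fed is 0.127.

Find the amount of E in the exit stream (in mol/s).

41.6 mol/s

Yield of A: 1ξ₁ / 87.7 = 0.127 → ξ₁ = 11.14 mol/s.
Conversion of D: 2ξ₁ + 1ξ₂ = 0.728 × 87.7 = 63.85 → ξ₂ = 41.57 mol/s.
Outlet amounts (n = n₀ + Σ ν·ξ):
  D: 87.7 − 2(11.14) − 1(41.57) = 23.85
  A: 0 + 1(11.14) = 11.14
  E: 0 + 1(41.57) = 41.57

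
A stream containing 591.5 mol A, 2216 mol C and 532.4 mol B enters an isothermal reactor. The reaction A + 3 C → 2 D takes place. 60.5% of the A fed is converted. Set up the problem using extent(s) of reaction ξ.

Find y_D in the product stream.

A reacted = 0.605 × 591.5 = 357.9 mol; ν_A = −1, so ξ = 357.9/1 = 357.9 mol.
Outlet amounts (n = n₀ + ν ξ):
  A: 591.5 − 1(357.9) = 233.6
  C: 2216 − 3(357.9) = 1142
  D: 0 + 2(357.9) = 715.7
  B: 532.4 (inert)
Total out = 2624 mol; y_D = 715.7 / 2624 = 0.2727.

0.273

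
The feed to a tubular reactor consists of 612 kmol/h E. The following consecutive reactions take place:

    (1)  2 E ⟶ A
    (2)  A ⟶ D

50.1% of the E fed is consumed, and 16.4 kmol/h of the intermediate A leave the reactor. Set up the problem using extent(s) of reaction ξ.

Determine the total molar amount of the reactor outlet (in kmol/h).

Conversion of E: E consumed = 2ξ₁ = 0.501 × 612 → ξ₁ = 153.3 kmol/h.
A balance: n_A = 0 + 1ξ₁ − 1ξ₂ = 16.4 → ξ₂ = (1·153.3 − 16.4)/1 = 136.9 kmol/h.
Outlet amounts (n = n₀ + Σ ν·ξ):
  E: 612 − 2(153.3) = 305.4
  A: 0 + 1(153.3) − 1(136.9) = 16.4
  D: 0 + 1(136.9) = 136.9
Total out = 305.4 + 16.4 + 136.9 = 458.7 kmol/h.

459 kmol/h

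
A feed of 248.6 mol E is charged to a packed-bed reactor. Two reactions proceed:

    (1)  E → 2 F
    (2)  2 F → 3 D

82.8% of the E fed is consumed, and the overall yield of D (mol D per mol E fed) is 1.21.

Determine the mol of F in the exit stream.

Conversion of E: E consumed = 1ξ₁ = 0.828 × 248.6 → ξ₁ = 205.8 mol.
Yield of D: 3ξ₂ / 248.6 = 1.21 → ξ₂ = 100.3 mol.
Outlet amounts (n = n₀ + Σ ν·ξ):
  E: 248.6 − 1(205.8) = 42.76
  F: 0 + 2(205.8) − 2(100.3) = 211.1
  D: 0 + 3(100.3) = 300.8

211 mol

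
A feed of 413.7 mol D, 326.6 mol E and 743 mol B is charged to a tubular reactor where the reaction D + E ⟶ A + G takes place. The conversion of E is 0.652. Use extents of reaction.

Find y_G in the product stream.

0.144

E reacted = 0.652 × 326.6 = 212.9 mol; ν_E = −1, so ξ = 212.9/1 = 212.9 mol.
Outlet amounts (n = n₀ + ν ξ):
  D: 413.7 − 1(212.9) = 200.8
  E: 326.6 − 1(212.9) = 113.7
  A: 0 + 1(212.9) = 212.9
  G: 0 + 1(212.9) = 212.9
  B: 743 (inert)
Total out = 1483 mol; y_G = 212.9 / 1483 = 0.1436.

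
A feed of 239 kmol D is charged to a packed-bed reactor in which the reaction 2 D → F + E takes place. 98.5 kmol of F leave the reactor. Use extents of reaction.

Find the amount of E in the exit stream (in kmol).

For F: n = n₀ + 1ξ → 98.5 = 0 + 1ξ, giving ξ = 98.5 kmol.
Outlet amounts (n = n₀ + ν ξ):
  D: 239 − 2(98.5) = 42
  F: 0 + 1(98.5) = 98.5
  E: 0 + 1(98.5) = 98.5

98.5 kmol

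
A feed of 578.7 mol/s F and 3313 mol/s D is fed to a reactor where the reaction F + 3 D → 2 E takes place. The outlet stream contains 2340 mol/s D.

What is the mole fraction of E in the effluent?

For D: n = n₀ − 3ξ → 2340 = 3313 − 3ξ, giving ξ = 324.3 mol/s.
Outlet amounts (n = n₀ + ν ξ):
  F: 578.7 − 1(324.3) = 254.4
  D: 3313 − 3(324.3) = 2340
  E: 0 + 2(324.3) = 648.7
Total out = 3243 mol/s; y_E = 648.7 / 3243 = 0.2.

0.2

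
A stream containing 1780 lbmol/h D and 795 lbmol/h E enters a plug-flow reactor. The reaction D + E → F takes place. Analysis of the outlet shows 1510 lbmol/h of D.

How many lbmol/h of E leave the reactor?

525 lbmol/h

For D: n = n₀ − 1ξ → 1510 = 1780 − 1ξ, giving ξ = 270 lbmol/h.
Outlet amounts (n = n₀ + ν ξ):
  D: 1780 − 1(270) = 1510
  E: 795 − 1(270) = 525
  F: 0 + 1(270) = 270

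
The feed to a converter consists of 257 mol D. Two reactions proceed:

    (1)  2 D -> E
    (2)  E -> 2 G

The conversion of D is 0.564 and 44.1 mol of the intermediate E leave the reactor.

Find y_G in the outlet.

Conversion of D: D consumed = 2ξ₁ = 0.564 × 257 → ξ₁ = 72.47 mol.
E balance: n_E = 0 + 1ξ₁ − 1ξ₂ = 44.1 → ξ₂ = (1·72.47 − 44.1)/1 = 28.37 mol.
Outlet amounts (n = n₀ + Σ ν·ξ):
  D: 257 − 2(72.47) = 112.1
  E: 0 + 1(72.47) − 1(28.37) = 44.1
  G: 0 + 2(28.37) = 56.75
Total out = 212.9 mol; y_G = 56.75 / 212.9 = 0.2665.

0.267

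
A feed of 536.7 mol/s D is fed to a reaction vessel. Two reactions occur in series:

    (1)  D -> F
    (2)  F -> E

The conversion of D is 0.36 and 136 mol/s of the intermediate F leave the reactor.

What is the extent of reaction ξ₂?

ξ₂ = 57.2 mol/s

Conversion of D: D consumed = 1ξ₁ = 0.36 × 536.7 → ξ₁ = 193.2 mol/s.
F balance: n_F = 0 + 1ξ₁ − 1ξ₂ = 136 → ξ₂ = (1·193.2 − 136)/1 = 57.21 mol/s.
Outlet amounts (n = n₀ + Σ ν·ξ):
  D: 536.7 − 1(193.2) = 343.5
  F: 0 + 1(193.2) − 1(57.21) = 136
  E: 0 + 1(57.21) = 57.21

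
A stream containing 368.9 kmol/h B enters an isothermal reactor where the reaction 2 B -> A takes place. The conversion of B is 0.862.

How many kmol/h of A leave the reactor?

159 kmol/h

B reacted = 0.862 × 368.9 = 318 kmol/h; ν_B = −2, so ξ = 318/2 = 159 kmol/h.
Outlet amounts (n = n₀ + ν ξ):
  B: 368.9 − 2(159) = 50.91
  A: 0 + 1(159) = 159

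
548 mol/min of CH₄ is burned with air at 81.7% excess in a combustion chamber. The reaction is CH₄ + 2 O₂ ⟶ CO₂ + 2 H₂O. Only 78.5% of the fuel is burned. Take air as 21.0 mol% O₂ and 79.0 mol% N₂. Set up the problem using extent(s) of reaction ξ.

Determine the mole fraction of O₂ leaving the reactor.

0.113

Stoichiometric O₂ = 2 × 548 = 1096 mol/min; O₂ fed = 1096 × 1.817 = 1991 mol/min.
N₂ fed = 1991 × 79/21 = 7492 mol/min.
Fuel reacted = 0.785 × 548 → ξ = 430.2 mol/min.
Outlet (n = n₀ + ν ξ):
  CH₄: 548 − 1(430.2) = 117.8
  O₂: 1991 − 2(430.2) = 1131
  N₂: 7492 (inert)
  CO₂: 0 + 1(430.2) = 430.2
  H₂O: 0 + 2(430.2) = 860.4
Total out = 10030 mol/min; y_O₂ = 1131 / 10030 = 0.1128.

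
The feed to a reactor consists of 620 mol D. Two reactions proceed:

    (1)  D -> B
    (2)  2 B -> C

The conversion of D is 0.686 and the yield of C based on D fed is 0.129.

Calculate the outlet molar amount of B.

Conversion of D: D consumed = 1ξ₁ = 0.686 × 620 → ξ₁ = 425.3 mol.
Yield of C: 1ξ₂ / 620 = 0.129 → ξ₂ = 79.98 mol.
Outlet amounts (n = n₀ + Σ ν·ξ):
  D: 620 − 1(425.3) = 194.7
  B: 0 + 1(425.3) − 2(79.98) = 265.4
  C: 0 + 1(79.98) = 79.98

265 mol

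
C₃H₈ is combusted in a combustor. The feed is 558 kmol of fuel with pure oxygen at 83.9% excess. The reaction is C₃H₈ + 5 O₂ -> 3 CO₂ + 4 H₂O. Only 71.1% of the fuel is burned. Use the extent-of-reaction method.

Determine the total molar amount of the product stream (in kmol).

Stoichiometric O₂ = 5 × 558 = 2790 kmol; O₂ fed = 2790 × 1.839 = 5131 kmol.
Fuel reacted = 0.711 × 558 → ξ = 396.7 kmol.
Outlet (n = n₀ + ν ξ):
  C₃H₈: 558 − 1(396.7) = 161.3
  O₂: 5131 − 5(396.7) = 3147
  CO₂: 0 + 3(396.7) = 1190
  H₂O: 0 + 4(396.7) = 1587
Total out = 161.3 + 3147 + 1190 + 1587 = 6086 kmol.

6090 kmol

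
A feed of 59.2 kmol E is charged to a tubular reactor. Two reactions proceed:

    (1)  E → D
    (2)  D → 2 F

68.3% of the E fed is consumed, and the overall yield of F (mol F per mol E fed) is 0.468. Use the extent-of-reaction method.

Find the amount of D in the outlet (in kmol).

Conversion of E: E consumed = 1ξ₁ = 0.683 × 59.2 → ξ₁ = 40.43 kmol.
Yield of F: 2ξ₂ / 59.2 = 0.468 → ξ₂ = 13.85 kmol.
Outlet amounts (n = n₀ + Σ ν·ξ):
  E: 59.2 − 1(40.43) = 18.77
  D: 0 + 1(40.43) − 1(13.85) = 26.58
  F: 0 + 2(13.85) = 27.71

26.6 kmol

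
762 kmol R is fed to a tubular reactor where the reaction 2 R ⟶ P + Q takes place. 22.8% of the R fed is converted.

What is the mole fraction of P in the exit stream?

R reacted = 0.228 × 762 = 173.7 kmol; ν_R = −2, so ξ = 173.7/2 = 86.87 kmol.
Outlet amounts (n = n₀ + ν ξ):
  R: 762 − 2(86.87) = 588.3
  P: 0 + 1(86.87) = 86.87
  Q: 0 + 1(86.87) = 86.87
Total out = 762 kmol; y_P = 86.87 / 762 = 0.114.

0.114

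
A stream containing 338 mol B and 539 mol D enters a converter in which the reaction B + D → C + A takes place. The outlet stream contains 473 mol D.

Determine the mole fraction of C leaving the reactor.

For D: n = n₀ − 1ξ → 473 = 539 − 1ξ, giving ξ = 66 mol.
Outlet amounts (n = n₀ + ν ξ):
  B: 338 − 1(66) = 272
  D: 539 − 1(66) = 473
  C: 0 + 1(66) = 66
  A: 0 + 1(66) = 66
Total out = 877 mol; y_C = 66 / 877 = 0.07526.

0.0753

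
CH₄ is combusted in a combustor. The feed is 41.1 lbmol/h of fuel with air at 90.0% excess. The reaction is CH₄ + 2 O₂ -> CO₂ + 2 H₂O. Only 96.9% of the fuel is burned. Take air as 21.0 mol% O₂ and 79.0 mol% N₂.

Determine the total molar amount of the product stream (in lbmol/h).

785 lbmol/h

Stoichiometric O₂ = 2 × 41.1 = 82.2 lbmol/h; O₂ fed = 82.2 × 1.900 = 156.2 lbmol/h.
N₂ fed = 156.2 × 79/21 = 587.5 lbmol/h.
Fuel reacted = 0.969 × 41.1 → ξ = 39.83 lbmol/h.
Outlet (n = n₀ + ν ξ):
  CH₄: 41.1 − 1(39.83) = 1.274
  O₂: 156.2 − 2(39.83) = 76.53
  N₂: 587.5 (inert)
  CO₂: 0 + 1(39.83) = 39.83
  H₂O: 0 + 2(39.83) = 79.65
Total out = 1.274 + 76.53 + 587.5 + 39.83 + 79.65 = 784.8 lbmol/h.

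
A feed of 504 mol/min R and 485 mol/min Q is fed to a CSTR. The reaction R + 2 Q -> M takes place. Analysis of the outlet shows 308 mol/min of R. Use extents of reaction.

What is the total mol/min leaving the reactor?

For R: n = n₀ − 1ξ → 308 = 504 − 1ξ, giving ξ = 196 mol/min.
Outlet amounts (n = n₀ + ν ξ):
  R: 504 − 1(196) = 308
  Q: 485 − 2(196) = 93
  M: 0 + 1(196) = 196
Total out = 308 + 93 + 196 = 597 mol/min.

597 mol/min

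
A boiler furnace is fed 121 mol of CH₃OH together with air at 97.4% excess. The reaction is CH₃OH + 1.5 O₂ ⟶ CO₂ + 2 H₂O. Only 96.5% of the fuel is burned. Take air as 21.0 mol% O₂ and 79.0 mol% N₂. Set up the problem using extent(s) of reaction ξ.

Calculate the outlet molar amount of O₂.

183 mol

Stoichiometric O₂ = 1.5 × 121 = 181.5 mol; O₂ fed = 181.5 × 1.974 = 358.3 mol.
N₂ fed = 358.3 × 79/21 = 1348 mol.
Fuel reacted = 0.965 × 121 → ξ = 116.8 mol.
Outlet (n = n₀ + ν ξ):
  CH₃OH: 121 − 1(116.8) = 4.235
  O₂: 358.3 − 1.5(116.8) = 183.1
  N₂: 1348 (inert)
  CO₂: 0 + 1(116.8) = 116.8
  H₂O: 0 + 2(116.8) = 233.5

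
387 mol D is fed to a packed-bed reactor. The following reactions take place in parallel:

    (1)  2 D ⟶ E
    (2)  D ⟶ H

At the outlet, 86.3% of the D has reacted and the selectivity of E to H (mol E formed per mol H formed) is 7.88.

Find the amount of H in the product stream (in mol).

19.9 mol

Conversion of D: D consumed = 0.863 × 387 = 334 mol = 2ξ₁ + 1ξ₂.
Selectivity: 1ξ₁ / (1ξ₂) = 7.88 → ξ₁ = 7.88 ξ₂.
Substitute: (2·7.88 + 1) ξ₂ = 334 → ξ₂ = 19.93 mol, ξ₁ = 157 mol.
Outlet amounts (n = n₀ + Σ ν·ξ):
  D: 387 − 2(157) − 1(19.93) = 53.02
  E: 0 + 1(157) = 157
  H: 0 + 1(19.93) = 19.93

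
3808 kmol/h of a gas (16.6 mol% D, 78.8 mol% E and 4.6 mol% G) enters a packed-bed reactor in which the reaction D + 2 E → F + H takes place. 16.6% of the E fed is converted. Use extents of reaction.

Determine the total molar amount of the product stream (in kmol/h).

3560 kmol/h

E reacted = 0.166 × 3001 = 498.1 kmol/h; ν_E = −2, so ξ = 498.1/2 = 249.1 kmol/h.
Outlet amounts (n = n₀ + ν ξ):
  D: 632.1 − 1(249.1) = 383.1
  E: 3001 − 2(249.1) = 2503
  F: 0 + 1(249.1) = 249.1
  H: 0 + 1(249.1) = 249.1
  G: 175.2 (inert)
Total out = 383.1 + 2503 + 249.1 + 249.1 + 175.2 = 3559 kmol/h.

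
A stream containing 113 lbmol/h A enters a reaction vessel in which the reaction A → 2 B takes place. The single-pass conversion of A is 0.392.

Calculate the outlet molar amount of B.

88.6 lbmol/h

A reacted = 0.392 × 113 = 44.3 lbmol/h; ν_A = −1, so ξ = 44.3/1 = 44.3 lbmol/h.
Outlet amounts (n = n₀ + ν ξ):
  A: 113 − 1(44.3) = 68.7
  B: 0 + 2(44.3) = 88.59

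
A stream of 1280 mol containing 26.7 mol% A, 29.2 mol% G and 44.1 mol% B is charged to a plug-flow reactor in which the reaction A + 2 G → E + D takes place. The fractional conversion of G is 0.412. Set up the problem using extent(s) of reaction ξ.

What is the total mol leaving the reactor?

1200 mol

G reacted = 0.412 × 373.8 = 154 mol; ν_G = −2, so ξ = 154/2 = 76.99 mol.
Outlet amounts (n = n₀ + ν ξ):
  A: 341.8 − 1(76.99) = 264.8
  G: 373.8 − 2(76.99) = 219.8
  E: 0 + 1(76.99) = 76.99
  D: 0 + 1(76.99) = 76.99
  B: 564.5 (inert)
Total out = 264.8 + 219.8 + 76.99 + 76.99 + 564.5 = 1203 mol.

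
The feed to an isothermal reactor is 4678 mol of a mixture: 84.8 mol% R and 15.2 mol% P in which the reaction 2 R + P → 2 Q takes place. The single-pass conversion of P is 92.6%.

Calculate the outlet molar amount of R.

2650 mol

P reacted = 0.926 × 711.1 = 658.4 mol; ν_P = −1, so ξ = 658.4/1 = 658.4 mol.
Outlet amounts (n = n₀ + ν ξ):
  R: 3967 − 2(658.4) = 2650
  P: 711.1 − 1(658.4) = 52.62
  Q: 0 + 2(658.4) = 1317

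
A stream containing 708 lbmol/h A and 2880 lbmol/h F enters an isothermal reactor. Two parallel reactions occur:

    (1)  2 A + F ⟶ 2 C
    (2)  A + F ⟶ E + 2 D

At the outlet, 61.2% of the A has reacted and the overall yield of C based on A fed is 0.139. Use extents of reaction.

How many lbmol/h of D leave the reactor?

670 lbmol/h

Yield of C: 2ξ₁ / 708 = 0.139 → ξ₁ = 49.21 lbmol/h.
Conversion of A: 2ξ₁ + 1ξ₂ = 0.612 × 708 = 433.3 → ξ₂ = 334.9 lbmol/h.
Outlet amounts (n = n₀ + Σ ν·ξ):
  A: 708 − 2(49.21) − 1(334.9) = 274.7
  F: 2880 − 1(49.21) − 1(334.9) = 2496
  C: 0 + 2(49.21) = 98.41
  E: 0 + 1(334.9) = 334.9
  D: 0 + 2(334.9) = 669.8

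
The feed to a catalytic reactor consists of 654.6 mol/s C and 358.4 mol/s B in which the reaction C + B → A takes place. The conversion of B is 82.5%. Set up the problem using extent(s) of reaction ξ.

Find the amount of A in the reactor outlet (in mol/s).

B reacted = 0.825 × 358.4 = 295.7 mol/s; ν_B = −1, so ξ = 295.7/1 = 295.7 mol/s.
Outlet amounts (n = n₀ + ν ξ):
  C: 654.6 − 1(295.7) = 358.9
  B: 358.4 − 1(295.7) = 62.72
  A: 0 + 1(295.7) = 295.7

296 mol/s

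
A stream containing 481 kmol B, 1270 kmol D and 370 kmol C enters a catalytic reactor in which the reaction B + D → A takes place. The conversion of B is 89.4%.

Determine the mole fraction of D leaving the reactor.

B reacted = 0.894 × 481 = 430 kmol; ν_B = −1, so ξ = 430/1 = 430 kmol.
Outlet amounts (n = n₀ + ν ξ):
  B: 481 − 1(430) = 50.99
  D: 1270 − 1(430) = 840
  A: 0 + 1(430) = 430
  C: 370 (inert)
Total out = 1691 kmol; y_D = 840 / 1691 = 0.4967.

0.497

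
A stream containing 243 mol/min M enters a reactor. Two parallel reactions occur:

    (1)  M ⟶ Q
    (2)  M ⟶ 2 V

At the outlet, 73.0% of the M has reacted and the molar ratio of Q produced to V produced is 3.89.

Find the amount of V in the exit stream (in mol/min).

Conversion of M: M consumed = 0.73 × 243 = 177.4 mol/min = 1ξ₁ + 1ξ₂.
Selectivity: 1ξ₁ / (2ξ₂) = 3.89 → ξ₁ = 7.78 ξ₂.
Substitute: (1·7.78 + 1) ξ₂ = 177.4 → ξ₂ = 20.2 mol/min, ξ₁ = 157.2 mol/min.
Outlet amounts (n = n₀ + Σ ν·ξ):
  M: 243 − 1(157.2) − 1(20.2) = 65.61
  Q: 0 + 1(157.2) = 157.2
  V: 0 + 2(20.2) = 40.41

40.4 mol/min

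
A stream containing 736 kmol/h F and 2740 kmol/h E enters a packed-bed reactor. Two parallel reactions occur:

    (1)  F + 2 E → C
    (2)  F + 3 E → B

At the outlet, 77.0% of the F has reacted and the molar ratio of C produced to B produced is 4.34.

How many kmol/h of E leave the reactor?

1500 kmol/h

Conversion of F: F consumed = 0.77 × 736 = 566.7 kmol/h = 1ξ₁ + 1ξ₂.
Selectivity: 1ξ₁ / (1ξ₂) = 4.34 → ξ₁ = 4.34 ξ₂.
Substitute: (1·4.34 + 1) ξ₂ = 566.7 → ξ₂ = 106.1 kmol/h, ξ₁ = 460.6 kmol/h.
Outlet amounts (n = n₀ + Σ ν·ξ):
  F: 736 − 1(460.6) − 1(106.1) = 169.3
  E: 2740 − 2(460.6) − 3(106.1) = 1500
  C: 0 + 1(460.6) = 460.6
  B: 0 + 1(106.1) = 106.1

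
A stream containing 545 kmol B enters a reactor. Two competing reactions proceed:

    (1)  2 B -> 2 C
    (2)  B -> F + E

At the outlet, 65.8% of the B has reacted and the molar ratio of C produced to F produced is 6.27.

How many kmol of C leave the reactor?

Conversion of B: B consumed = 0.658 × 545 = 358.6 kmol = 2ξ₁ + 1ξ₂.
Selectivity: 2ξ₁ / (1ξ₂) = 6.27 → ξ₁ = 3.135 ξ₂.
Substitute: (2·3.135 + 1) ξ₂ = 358.6 → ξ₂ = 49.33 kmol, ξ₁ = 154.6 kmol.
Outlet amounts (n = n₀ + Σ ν·ξ):
  B: 545 − 2(154.6) − 1(49.33) = 186.4
  C: 0 + 2(154.6) = 309.3
  F: 0 + 1(49.33) = 49.33
  E: 0 + 1(49.33) = 49.33

309 kmol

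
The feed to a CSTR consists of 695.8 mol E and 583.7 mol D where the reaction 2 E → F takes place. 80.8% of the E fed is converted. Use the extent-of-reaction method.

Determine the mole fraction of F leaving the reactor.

E reacted = 0.808 × 695.8 = 562.2 mol; ν_E = −2, so ξ = 562.2/2 = 281.1 mol.
Outlet amounts (n = n₀ + ν ξ):
  E: 695.8 − 2(281.1) = 133.6
  F: 0 + 1(281.1) = 281.1
  D: 583.7 (inert)
Total out = 998.4 mol; y_F = 281.1 / 998.4 = 0.2816.

0.282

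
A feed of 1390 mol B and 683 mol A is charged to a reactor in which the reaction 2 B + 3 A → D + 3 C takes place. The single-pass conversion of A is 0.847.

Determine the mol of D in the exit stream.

A reacted = 0.847 × 683 = 578.5 mol; ν_A = −3, so ξ = 578.5/3 = 192.8 mol.
Outlet amounts (n = n₀ + ν ξ):
  B: 1390 − 2(192.8) = 1004
  A: 683 − 3(192.8) = 104.5
  D: 0 + 1(192.8) = 192.8
  C: 0 + 3(192.8) = 578.5

193 mol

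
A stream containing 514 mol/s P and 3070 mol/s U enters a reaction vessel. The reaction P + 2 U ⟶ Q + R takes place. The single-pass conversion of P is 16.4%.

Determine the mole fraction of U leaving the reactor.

P reacted = 0.164 × 514 = 84.3 mol/s; ν_P = −1, so ξ = 84.3/1 = 84.3 mol/s.
Outlet amounts (n = n₀ + ν ξ):
  P: 514 − 1(84.3) = 429.7
  U: 3070 − 2(84.3) = 2901
  Q: 0 + 1(84.3) = 84.3
  R: 0 + 1(84.3) = 84.3
Total out = 3500 mol/s; y_U = 2901 / 3500 = 0.829.

0.829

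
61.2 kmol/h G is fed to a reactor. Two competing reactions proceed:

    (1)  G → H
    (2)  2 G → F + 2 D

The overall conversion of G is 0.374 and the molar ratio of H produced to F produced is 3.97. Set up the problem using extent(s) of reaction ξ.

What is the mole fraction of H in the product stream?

Conversion of G: G consumed = 0.374 × 61.2 = 22.89 kmol/h = 1ξ₁ + 2ξ₂.
Selectivity: 1ξ₁ / (1ξ₂) = 3.97 → ξ₁ = 3.97 ξ₂.
Substitute: (1·3.97 + 2) ξ₂ = 22.89 → ξ₂ = 3.834 kmol/h, ξ₁ = 15.22 kmol/h.
Outlet amounts (n = n₀ + Σ ν·ξ):
  G: 61.2 − 1(15.22) − 2(3.834) = 38.31
  H: 0 + 1(15.22) = 15.22
  F: 0 + 1(3.834) = 3.834
  D: 0 + 2(3.834) = 7.668
Total out = 65.03 kmol/h; y_H = 15.22 / 65.03 = 0.234.

0.234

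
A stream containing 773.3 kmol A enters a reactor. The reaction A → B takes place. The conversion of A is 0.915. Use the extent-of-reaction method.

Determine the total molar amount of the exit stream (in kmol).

773 kmol

A reacted = 0.915 × 773.3 = 707.6 kmol; ν_A = −1, so ξ = 707.6/1 = 707.6 kmol.
Outlet amounts (n = n₀ + ν ξ):
  A: 773.3 − 1(707.6) = 65.73
  B: 0 + 1(707.6) = 707.6
Total out = 65.73 + 707.6 = 773.3 kmol.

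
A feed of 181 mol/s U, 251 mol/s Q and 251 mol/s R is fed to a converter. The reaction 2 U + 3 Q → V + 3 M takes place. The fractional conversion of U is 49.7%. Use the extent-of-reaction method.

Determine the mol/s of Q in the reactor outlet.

U reacted = 0.497 × 181 = 89.96 mol/s; ν_U = −2, so ξ = 89.96/2 = 44.98 mol/s.
Outlet amounts (n = n₀ + ν ξ):
  U: 181 − 2(44.98) = 91.04
  Q: 251 − 3(44.98) = 116.1
  V: 0 + 1(44.98) = 44.98
  M: 0 + 3(44.98) = 134.9
  R: 251 (inert)

116 mol/s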